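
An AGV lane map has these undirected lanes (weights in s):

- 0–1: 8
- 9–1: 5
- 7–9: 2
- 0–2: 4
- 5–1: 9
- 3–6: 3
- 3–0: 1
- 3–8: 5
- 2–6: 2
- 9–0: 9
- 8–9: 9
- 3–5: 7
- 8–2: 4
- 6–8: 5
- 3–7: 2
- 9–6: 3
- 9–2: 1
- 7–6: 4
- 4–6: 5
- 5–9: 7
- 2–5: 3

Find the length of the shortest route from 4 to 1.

13 s

Enumerating some paths:
4–6–7–9–1: 5+4+2+5 = 16
4–6–3–0–1: 5+3+1+8 = 17
4–6–9–1: 5+3+5 = 13
4–6–3–7–9–1: 5+3+2+2+5 = 17
Cheapest is 4–6–9–1 at 13 s.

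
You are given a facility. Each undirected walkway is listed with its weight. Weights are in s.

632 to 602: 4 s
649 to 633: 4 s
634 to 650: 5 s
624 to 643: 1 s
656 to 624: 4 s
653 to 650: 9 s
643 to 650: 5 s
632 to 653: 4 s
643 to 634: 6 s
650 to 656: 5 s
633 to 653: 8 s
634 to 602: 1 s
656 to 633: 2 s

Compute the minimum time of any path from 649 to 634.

Running Dijkstra from 649:
649: 0
633: 4  (via 649)
656: 6  (via 633)
624: 10  (via 656)
650: 11  (via 656)
643: 11  (via 624)
653: 12  (via 633)
632: 16  (via 653)
634: 16  (via 650)
Shortest route: 649–633–656–650–634 = 16 s.

16 s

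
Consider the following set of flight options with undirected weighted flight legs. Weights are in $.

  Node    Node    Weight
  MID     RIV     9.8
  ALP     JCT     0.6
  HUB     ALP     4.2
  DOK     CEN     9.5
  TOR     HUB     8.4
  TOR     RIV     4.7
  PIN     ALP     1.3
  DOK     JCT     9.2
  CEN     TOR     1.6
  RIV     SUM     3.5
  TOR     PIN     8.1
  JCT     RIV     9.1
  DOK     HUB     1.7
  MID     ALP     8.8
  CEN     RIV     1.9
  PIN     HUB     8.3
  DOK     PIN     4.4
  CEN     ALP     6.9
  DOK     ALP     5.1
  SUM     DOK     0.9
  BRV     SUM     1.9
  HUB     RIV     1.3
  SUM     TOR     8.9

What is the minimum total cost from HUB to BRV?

Compare a few routes:
HUB → RIV → SUM → BRV: 1.3+3.5+1.9 = 6.7
HUB → DOK → SUM → BRV: 1.7+0.9+1.9 = 4.5
The minimum is $4.5 via HUB → DOK → SUM → BRV.

$4.5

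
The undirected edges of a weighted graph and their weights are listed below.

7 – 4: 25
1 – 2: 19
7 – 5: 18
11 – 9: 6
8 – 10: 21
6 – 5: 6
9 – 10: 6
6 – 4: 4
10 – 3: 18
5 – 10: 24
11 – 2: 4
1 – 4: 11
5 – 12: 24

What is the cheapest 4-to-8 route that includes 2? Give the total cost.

67

Best 4 to 2: 4–1–2 costing 30
Shortest 2→8: 2–11–9–10–8 = 37
Total via 2: 30 + 37 = 67.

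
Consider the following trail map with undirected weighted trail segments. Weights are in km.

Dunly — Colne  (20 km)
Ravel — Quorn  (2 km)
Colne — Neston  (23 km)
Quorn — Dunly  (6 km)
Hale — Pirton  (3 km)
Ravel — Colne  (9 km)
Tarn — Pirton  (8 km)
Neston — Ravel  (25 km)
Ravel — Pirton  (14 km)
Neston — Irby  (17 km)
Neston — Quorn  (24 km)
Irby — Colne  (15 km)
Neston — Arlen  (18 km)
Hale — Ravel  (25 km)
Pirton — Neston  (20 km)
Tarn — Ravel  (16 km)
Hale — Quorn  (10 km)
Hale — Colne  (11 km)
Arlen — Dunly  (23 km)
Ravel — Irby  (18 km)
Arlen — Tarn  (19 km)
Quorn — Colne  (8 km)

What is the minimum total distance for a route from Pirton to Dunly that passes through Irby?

Best Pirton to Irby: Pirton–Hale–Colne–Irby costing 29
Shortest Irby→Dunly: Irby–Ravel–Quorn–Dunly = 26
Total via Irby: 29 + 26 = 55 km.

55 km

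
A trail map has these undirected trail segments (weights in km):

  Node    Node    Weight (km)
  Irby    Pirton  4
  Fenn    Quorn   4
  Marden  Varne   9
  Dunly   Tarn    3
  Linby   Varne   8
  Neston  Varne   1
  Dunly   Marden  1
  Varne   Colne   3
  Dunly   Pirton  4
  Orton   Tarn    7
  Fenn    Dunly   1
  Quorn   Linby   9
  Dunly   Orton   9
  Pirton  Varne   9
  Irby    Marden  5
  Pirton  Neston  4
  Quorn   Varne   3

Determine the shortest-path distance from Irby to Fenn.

Candidate routes:
Irby - Pirton - Dunly - Fenn: 4+4+1 = 9
Irby - Marden - Dunly - Fenn: 5+1+1 = 7
The minimum is 7 km via Irby - Marden - Dunly - Fenn.

7 km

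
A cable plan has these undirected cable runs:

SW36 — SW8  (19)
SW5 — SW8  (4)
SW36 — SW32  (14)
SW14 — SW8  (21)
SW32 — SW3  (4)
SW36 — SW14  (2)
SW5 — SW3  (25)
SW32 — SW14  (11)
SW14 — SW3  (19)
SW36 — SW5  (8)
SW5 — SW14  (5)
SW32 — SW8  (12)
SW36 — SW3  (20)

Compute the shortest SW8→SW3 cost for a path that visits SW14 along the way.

Shortest SW8→SW14: SW8 → SW5 → SW14 = 9
Best SW14 to SW3: SW14 → SW32 → SW3 costing 15
Total via SW14: 9 + 15 = 24.

24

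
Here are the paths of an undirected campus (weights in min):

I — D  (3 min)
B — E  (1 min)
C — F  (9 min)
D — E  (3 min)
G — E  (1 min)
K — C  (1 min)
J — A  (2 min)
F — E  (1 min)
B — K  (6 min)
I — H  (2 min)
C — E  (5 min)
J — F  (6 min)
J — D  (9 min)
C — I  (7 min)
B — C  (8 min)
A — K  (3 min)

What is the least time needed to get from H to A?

13 min

Running Dijkstra from H:
H: 0
I: 2  (via H)
D: 5  (via I)
E: 8  (via D)
B: 9  (via E)
C: 9  (via I)
F: 9  (via E)
G: 9  (via E)
K: 10  (via C)
A: 13  (via K)
Shortest route: H–I–C–K–A = 13 min.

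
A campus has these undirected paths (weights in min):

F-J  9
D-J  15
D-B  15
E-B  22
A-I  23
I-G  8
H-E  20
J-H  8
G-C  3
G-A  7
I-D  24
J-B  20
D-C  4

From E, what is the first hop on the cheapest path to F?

Compare a few routes:
E - H - J - F: 20+8+9 = 37
E - B - J - F: 22+20+9 = 51
The minimum is 37 min via E - H - J - F.
So from E the first move is to H.

H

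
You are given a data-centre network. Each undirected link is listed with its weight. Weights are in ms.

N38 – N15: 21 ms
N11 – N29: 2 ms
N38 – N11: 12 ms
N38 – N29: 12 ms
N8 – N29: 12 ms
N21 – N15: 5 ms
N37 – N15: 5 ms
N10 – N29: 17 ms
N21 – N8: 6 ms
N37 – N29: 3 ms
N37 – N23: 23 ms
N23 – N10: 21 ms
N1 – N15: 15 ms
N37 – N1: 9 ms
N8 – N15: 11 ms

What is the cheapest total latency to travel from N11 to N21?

15 ms

Compare a few routes:
N11 - N29 - N8 - N21: 2+12+6 = 20
N11 - N29 - N8 - N15 - N21: 2+12+11+5 = 30
N11 - N29 - N37 - N15 - N21: 2+3+5+5 = 15
N11 - N29 - N37 - N15 - N8 - N21: 2+3+5+11+6 = 27
The minimum is 15 ms via N11 - N29 - N37 - N15 - N21.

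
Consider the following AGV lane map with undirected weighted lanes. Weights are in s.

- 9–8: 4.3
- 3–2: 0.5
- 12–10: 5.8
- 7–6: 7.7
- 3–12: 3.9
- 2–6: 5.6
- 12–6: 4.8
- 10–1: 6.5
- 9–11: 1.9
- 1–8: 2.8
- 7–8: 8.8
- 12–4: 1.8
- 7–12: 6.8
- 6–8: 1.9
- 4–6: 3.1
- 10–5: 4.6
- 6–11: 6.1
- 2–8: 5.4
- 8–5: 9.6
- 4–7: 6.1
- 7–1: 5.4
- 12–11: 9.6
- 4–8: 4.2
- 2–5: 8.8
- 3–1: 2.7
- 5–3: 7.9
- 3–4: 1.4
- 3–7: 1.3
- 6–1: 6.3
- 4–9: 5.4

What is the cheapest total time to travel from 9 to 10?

13 s

Settle nodes by increasing distance from 9:
9: 0
11: 1.9  (via 9)
8: 4.3  (via 9)
4: 5.4  (via 9)
6: 6.2  (via 8)
3: 6.8  (via 4)
1: 7.1  (via 8)
12: 7.2  (via 4)
2: 7.3  (via 3)
7: 8.1  (via 3)
10: 13  (via 12)
Shortest route: 9–4–12–10 = 13 s.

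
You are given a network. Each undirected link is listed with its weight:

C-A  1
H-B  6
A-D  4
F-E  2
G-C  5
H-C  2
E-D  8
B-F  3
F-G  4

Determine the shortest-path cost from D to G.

10

Compare a few routes:
D–A–C–G: 4+1+5 = 10
D–E–F–G: 8+2+4 = 14
Cheapest is D–A–C–G at 10.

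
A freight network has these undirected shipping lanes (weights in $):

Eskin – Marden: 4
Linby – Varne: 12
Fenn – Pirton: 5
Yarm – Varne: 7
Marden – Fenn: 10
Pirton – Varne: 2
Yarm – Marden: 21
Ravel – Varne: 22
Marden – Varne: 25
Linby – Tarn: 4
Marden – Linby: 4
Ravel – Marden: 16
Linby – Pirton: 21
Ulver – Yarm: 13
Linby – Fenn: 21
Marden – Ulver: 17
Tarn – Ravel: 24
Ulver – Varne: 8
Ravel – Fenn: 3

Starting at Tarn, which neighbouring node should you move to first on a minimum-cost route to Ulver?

Compare a few routes:
Tarn - Linby - Varne - Ulver: 4+12+8 = 24
Tarn - Linby - Marden - Fenn - Pirton - Varne - Ulver: 4+4+10+5+2+8 = 33
Tarn - Linby - Marden - Ulver: 4+4+17 = 25
Tarn - Linby - Pirton - Varne - Ulver: 4+21+2+8 = 35
Cheapest is Tarn - Linby - Varne - Ulver at $24.
So from Tarn the first move is to Linby.

Linby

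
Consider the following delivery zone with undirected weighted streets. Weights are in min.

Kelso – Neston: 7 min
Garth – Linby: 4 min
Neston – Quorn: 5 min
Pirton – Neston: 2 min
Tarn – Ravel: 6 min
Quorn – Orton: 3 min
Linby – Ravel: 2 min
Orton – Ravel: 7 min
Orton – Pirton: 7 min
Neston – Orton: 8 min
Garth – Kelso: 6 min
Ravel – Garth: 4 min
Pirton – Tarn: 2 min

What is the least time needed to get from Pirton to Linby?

Settle nodes by increasing distance from Pirton:
Pirton: 0
Tarn: 2  (via Pirton)
Neston: 2  (via Pirton)
Orton: 7  (via Pirton)
Quorn: 7  (via Neston)
Ravel: 8  (via Tarn)
Kelso: 9  (via Neston)
Linby: 10  (via Ravel)
Shortest route: Pirton → Tarn → Ravel → Linby = 10 min.

10 min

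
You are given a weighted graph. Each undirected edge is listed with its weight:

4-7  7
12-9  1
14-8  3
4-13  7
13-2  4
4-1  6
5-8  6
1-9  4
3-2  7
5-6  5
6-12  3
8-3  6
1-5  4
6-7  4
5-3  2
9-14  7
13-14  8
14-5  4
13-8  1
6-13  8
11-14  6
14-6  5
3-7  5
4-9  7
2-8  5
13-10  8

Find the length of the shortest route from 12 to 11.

14

Running Dijkstra from 12:
12: 0
9: 1  (via 12)
6: 3  (via 12)
1: 5  (via 9)
7: 7  (via 6)
4: 8  (via 9)
5: 8  (via 6)
14: 8  (via 9)
3: 10  (via 5)
8: 11  (via 14)
13: 11  (via 6)
11: 14  (via 14)
Shortest route: 12–9–14–11 = 14.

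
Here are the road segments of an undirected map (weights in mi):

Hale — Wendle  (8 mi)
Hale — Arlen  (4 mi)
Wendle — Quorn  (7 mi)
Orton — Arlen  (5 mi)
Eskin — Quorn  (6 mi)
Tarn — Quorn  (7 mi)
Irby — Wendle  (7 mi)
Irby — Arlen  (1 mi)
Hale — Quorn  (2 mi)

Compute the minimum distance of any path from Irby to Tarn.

Candidate routes:
Irby → Arlen → Hale → Wendle → Quorn → Tarn: 1+4+8+7+7 = 27
Irby → Wendle → Quorn → Tarn: 7+7+7 = 21
Irby → Wendle → Hale → Quorn → Tarn: 7+8+2+7 = 24
Irby → Arlen → Hale → Quorn → Tarn: 1+4+2+7 = 14
The minimum is 14 mi via Irby → Arlen → Hale → Quorn → Tarn.

14 mi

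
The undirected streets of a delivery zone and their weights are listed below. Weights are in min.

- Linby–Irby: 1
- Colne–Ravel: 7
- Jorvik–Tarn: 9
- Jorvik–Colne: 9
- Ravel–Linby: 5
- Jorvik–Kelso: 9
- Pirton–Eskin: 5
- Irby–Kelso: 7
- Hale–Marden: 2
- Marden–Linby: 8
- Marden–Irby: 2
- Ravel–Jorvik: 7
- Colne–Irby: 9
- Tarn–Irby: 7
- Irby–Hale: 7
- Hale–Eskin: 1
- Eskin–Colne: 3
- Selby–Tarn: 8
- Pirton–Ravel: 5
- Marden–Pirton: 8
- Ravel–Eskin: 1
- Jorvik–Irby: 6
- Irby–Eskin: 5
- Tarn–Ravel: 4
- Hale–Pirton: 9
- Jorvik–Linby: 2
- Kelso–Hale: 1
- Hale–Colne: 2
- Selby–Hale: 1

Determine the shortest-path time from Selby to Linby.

6 min

Shortest distances from Selby:
Selby: 0
Hale: 1  (via Selby)
Eskin: 2  (via Hale)
Kelso: 2  (via Hale)
Colne: 3  (via Hale)
Ravel: 3  (via Eskin)
Marden: 3  (via Hale)
Irby: 5  (via Marden)
Linby: 6  (via Irby)
Shortest route: Selby–Hale–Marden–Irby–Linby = 6 min.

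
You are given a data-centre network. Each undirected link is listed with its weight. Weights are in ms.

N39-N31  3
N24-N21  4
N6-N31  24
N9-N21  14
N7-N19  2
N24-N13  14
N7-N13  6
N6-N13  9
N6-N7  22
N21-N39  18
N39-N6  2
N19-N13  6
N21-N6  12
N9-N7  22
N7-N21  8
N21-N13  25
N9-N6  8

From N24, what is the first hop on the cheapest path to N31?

N21

Compare a few routes:
N24 - N21 - N9 - N6 - N39 - N31: 4+14+8+2+3 = 31
N24 - N21 - N39 - N31: 4+18+3 = 25
N24 - N21 - N6 - N39 - N31: 4+12+2+3 = 21
N24 - N13 - N6 - N39 - N31: 14+9+2+3 = 28
Cheapest is N24 - N21 - N6 - N39 - N31 at 21 ms.
So from N24 the first move is to N21.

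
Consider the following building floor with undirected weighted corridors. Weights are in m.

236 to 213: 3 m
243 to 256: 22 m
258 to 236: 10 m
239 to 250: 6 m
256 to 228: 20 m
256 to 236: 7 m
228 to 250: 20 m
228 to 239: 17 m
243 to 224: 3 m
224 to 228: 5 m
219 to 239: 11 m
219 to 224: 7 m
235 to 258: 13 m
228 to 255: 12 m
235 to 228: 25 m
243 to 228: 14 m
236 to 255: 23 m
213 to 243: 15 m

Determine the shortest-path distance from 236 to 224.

Running Dijkstra from 236:
236: 0
213: 3  (via 236)
256: 7  (via 236)
258: 10  (via 236)
243: 18  (via 213)
224: 21  (via 243)
Shortest route: 236–213–243–224 = 21 m.

21 m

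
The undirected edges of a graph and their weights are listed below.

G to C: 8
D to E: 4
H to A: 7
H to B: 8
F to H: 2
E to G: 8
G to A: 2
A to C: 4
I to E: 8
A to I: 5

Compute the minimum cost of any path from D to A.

14

Candidate routes:
D–E–G–C–A: 4+8+8+4 = 24
D–E–I–A: 4+8+5 = 17
D–E–G–A: 4+8+2 = 14
Cheapest is D–E–G–A at 14.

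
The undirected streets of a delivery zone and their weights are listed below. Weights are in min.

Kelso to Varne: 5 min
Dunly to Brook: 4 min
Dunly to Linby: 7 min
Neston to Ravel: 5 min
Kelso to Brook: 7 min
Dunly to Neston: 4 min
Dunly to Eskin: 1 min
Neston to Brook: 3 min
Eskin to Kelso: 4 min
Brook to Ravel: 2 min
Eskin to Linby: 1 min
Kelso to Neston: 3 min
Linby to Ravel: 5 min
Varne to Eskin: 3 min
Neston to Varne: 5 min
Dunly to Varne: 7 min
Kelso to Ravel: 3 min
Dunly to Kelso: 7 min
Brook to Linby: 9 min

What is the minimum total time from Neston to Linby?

6 min

Running Dijkstra from Neston:
Neston: 0
Kelso: 3  (via Neston)
Brook: 3  (via Neston)
Dunly: 4  (via Neston)
Varne: 5  (via Neston)
Ravel: 5  (via Neston)
Eskin: 5  (via Dunly)
Linby: 6  (via Eskin)
Shortest route: Neston–Dunly–Eskin–Linby = 6 min.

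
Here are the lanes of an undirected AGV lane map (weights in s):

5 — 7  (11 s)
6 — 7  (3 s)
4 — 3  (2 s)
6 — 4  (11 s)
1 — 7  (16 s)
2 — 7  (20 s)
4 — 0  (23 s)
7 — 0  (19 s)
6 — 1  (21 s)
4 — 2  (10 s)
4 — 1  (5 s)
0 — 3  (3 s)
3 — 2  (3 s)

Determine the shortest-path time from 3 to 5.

27 s

Compare a few routes:
3 - 4 - 1 - 7 - 5: 2+5+16+11 = 34
3 - 4 - 6 - 7 - 5: 2+11+3+11 = 27
3 - 2 - 7 - 5: 3+20+11 = 34
3 - 0 - 7 - 5: 3+19+11 = 33
The minimum is 27 s via 3 - 4 - 6 - 7 - 5.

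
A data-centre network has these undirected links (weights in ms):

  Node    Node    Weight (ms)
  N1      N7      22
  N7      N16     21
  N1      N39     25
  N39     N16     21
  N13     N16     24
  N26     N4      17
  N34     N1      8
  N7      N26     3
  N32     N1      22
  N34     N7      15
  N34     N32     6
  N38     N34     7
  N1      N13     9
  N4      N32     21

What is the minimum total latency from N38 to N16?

Shortest distances from N38:
N38: 0
N34: 7  (via N38)
N32: 13  (via N34)
N1: 15  (via N34)
N7: 22  (via N34)
N13: 24  (via N1)
N26: 25  (via N7)
N4: 34  (via N32)
N39: 40  (via N1)
N16: 43  (via N7)
Shortest route: N38–N34–N7–N16 = 43 ms.

43 ms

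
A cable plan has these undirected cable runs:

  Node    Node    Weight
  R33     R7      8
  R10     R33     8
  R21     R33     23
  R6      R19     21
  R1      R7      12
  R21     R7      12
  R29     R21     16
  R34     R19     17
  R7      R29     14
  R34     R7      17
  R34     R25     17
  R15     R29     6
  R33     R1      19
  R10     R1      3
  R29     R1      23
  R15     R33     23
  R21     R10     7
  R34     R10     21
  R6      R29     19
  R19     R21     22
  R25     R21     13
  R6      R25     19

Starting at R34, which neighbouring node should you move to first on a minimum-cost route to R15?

R7

Compare a few routes:
R34–R7–R29–R15: 17+14+6 = 37
R34–R7–R33–R15: 17+8+23 = 48
The minimum is 37 via R34–R7–R29–R15.
So from R34 the first move is to R7.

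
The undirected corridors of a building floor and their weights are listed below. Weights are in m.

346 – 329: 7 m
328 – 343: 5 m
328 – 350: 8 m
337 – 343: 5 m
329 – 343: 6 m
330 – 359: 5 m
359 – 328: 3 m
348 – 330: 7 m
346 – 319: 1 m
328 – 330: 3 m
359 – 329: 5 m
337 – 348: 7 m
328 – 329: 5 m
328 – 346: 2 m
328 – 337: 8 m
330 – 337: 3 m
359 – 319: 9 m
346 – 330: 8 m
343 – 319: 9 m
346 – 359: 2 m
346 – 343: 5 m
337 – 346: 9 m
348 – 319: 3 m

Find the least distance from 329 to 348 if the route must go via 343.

Best 329 to 343: 329 → 343 costing 6
Best 343 to 348: 343 → 346 → 319 → 348 costing 9
Total via 343: 6 + 9 = 15 m.

15 m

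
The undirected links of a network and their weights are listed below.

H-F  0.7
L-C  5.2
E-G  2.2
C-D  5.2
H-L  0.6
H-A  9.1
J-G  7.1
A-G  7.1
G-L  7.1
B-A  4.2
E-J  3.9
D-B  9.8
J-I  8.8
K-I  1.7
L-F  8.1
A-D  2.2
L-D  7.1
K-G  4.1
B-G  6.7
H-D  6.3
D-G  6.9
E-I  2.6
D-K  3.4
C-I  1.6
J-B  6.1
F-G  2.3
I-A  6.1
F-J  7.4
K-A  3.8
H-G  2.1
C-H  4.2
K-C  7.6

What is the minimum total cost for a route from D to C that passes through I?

6.7

Shortest D→I: D → K → I = 5.1
Shortest I→C: I → C = 1.6
Total via I: 5.1 + 1.6 = 6.7.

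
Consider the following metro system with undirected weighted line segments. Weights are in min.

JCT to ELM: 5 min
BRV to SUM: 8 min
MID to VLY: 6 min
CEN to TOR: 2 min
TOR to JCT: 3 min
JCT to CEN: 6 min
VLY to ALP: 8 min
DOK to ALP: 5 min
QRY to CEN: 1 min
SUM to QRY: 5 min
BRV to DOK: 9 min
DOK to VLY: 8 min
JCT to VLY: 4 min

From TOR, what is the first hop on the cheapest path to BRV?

CEN

Candidate routes:
TOR → JCT → VLY → DOK → BRV: 3+4+8+9 = 24
TOR → JCT → CEN → QRY → SUM → BRV: 3+6+1+5+8 = 23
TOR → CEN → QRY → SUM → BRV: 2+1+5+8 = 16
The minimum is 16 min via TOR → CEN → QRY → SUM → BRV.
So from TOR the first move is to CEN.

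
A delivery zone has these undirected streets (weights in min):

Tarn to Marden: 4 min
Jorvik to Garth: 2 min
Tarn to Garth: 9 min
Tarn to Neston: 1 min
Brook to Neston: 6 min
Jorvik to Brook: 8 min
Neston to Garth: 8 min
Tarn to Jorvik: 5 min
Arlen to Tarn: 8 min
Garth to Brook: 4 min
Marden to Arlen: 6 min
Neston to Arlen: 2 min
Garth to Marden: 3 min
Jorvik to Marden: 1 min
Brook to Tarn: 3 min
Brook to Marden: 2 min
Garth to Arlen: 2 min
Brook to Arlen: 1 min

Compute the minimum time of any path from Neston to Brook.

3 min

Compare a few routes:
Neston - Tarn - Brook: 1+3 = 4
Neston - Arlen - Brook: 2+1 = 3
Neston - Tarn - Marden - Brook: 1+4+2 = 7
Neston - Brook: 6 = 6
Cheapest is Neston - Arlen - Brook at 3 min.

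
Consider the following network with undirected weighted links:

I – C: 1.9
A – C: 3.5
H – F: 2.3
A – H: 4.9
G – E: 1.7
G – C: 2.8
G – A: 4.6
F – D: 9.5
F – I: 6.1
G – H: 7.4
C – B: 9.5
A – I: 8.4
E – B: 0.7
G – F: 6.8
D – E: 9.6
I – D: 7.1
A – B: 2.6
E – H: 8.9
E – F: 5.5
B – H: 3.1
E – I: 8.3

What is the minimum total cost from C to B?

5.2

Settle nodes by increasing distance from C:
C: 0
I: 1.9  (via C)
G: 2.8  (via C)
A: 3.5  (via C)
E: 4.5  (via G)
B: 5.2  (via E)
Shortest route: C → G → E → B = 5.2.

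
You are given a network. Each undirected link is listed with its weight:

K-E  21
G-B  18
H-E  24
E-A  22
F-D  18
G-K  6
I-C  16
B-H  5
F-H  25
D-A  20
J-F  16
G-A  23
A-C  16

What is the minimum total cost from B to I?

Settle nodes by increasing distance from B:
B: 0
H: 5  (via B)
G: 18  (via B)
K: 24  (via G)
E: 29  (via H)
F: 30  (via H)
A: 41  (via G)
J: 46  (via F)
D: 48  (via F)
C: 57  (via A)
I: 73  (via C)
Shortest route: B → G → A → C → I = 73.

73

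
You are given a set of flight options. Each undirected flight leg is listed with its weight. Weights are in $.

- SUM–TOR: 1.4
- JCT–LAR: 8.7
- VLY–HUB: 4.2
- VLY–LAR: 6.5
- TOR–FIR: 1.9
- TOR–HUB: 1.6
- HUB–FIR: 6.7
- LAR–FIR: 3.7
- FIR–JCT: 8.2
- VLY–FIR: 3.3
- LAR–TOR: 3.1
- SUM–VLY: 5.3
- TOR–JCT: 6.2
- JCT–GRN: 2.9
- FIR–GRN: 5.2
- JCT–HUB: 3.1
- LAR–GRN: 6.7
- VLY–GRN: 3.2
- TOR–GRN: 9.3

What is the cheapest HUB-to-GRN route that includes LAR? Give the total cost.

Best HUB to LAR: HUB → TOR → LAR costing 4.7
Shortest LAR→GRN: LAR → GRN = 6.7
Total via LAR: 4.7 + 6.7 = $11.4.

$11.4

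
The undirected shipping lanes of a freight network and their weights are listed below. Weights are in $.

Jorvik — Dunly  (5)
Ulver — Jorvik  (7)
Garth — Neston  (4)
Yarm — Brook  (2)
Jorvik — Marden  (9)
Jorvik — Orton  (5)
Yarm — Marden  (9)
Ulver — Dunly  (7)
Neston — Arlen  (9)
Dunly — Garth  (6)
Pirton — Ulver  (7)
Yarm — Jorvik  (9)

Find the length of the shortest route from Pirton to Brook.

Running Dijkstra from Pirton:
Pirton: 0
Ulver: 7  (via Pirton)
Jorvik: 14  (via Ulver)
Dunly: 14  (via Ulver)
Orton: 19  (via Jorvik)
Garth: 20  (via Dunly)
Yarm: 23  (via Jorvik)
Marden: 23  (via Jorvik)
Neston: 24  (via Garth)
Brook: 25  (via Yarm)
Shortest route: Pirton–Ulver–Jorvik–Yarm–Brook = $25.

$25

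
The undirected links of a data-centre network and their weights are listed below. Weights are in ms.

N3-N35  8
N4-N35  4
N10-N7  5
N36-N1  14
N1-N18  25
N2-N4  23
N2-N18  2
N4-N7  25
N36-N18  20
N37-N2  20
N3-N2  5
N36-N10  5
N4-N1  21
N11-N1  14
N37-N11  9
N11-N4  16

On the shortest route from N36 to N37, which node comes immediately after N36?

N1

Candidate routes:
N36 - N10 - N7 - N4 - N11 - N37: 5+5+25+16+9 = 60
N36 - N1 - N4 - N11 - N37: 14+21+16+9 = 60
N36 - N1 - N11 - N37: 14+14+9 = 37
N36 - N18 - N2 - N37: 20+2+20 = 42
Cheapest is N36 - N1 - N11 - N37 at 37 ms.
So from N36 the first move is to N1.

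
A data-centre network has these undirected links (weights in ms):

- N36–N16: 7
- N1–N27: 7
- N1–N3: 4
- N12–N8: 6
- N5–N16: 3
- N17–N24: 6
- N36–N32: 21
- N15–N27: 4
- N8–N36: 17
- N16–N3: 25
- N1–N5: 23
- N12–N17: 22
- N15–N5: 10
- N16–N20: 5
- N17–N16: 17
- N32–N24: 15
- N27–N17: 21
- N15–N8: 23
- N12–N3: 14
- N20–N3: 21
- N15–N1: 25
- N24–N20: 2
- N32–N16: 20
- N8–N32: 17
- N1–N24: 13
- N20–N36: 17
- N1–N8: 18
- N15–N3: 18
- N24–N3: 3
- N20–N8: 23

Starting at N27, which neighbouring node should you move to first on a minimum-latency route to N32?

Compare a few routes:
N27–N1–N3–N24–N32: 7+4+3+15 = 29
N27–N1–N24–N32: 7+13+15 = 35
The minimum is 29 ms via N27–N1–N3–N24–N32.
So from N27 the first move is to N1.

N1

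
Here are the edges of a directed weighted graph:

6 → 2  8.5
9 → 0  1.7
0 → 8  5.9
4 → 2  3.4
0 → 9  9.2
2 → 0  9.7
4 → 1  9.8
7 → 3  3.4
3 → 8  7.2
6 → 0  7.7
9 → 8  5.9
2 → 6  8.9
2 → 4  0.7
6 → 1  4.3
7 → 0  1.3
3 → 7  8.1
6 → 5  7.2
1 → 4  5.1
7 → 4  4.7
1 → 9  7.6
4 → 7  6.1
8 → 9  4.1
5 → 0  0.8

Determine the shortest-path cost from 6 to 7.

15.3

Compare a few routes:
6–1–4–7: 4.3+5.1+6.1 = 15.5
6–2–4–7: 8.5+0.7+6.1 = 15.3
The minimum is 15.3 via 6–2–4–7.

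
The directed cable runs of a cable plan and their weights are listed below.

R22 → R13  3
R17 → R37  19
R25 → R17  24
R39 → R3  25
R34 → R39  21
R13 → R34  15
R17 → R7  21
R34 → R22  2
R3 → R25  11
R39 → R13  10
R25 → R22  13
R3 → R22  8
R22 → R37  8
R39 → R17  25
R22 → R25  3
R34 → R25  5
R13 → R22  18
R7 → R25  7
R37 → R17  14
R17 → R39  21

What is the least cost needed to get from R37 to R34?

60

Running Dijkstra from R37:
R37: 0
R17: 14  (via R37)
R7: 35  (via R17)
R39: 35  (via R17)
R25: 42  (via R7)
R13: 45  (via R39)
R22: 55  (via R25)
R3: 60  (via R39)
R34: 60  (via R13)
Shortest route: R37–R17–R39–R13–R34 = 60.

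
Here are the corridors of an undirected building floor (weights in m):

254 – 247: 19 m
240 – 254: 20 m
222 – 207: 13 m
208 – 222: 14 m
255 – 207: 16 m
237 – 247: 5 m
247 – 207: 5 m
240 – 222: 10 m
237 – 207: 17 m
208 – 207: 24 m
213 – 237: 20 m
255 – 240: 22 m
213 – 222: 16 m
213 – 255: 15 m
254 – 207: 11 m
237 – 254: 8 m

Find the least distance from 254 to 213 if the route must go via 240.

Best 254 to 240: 254 → 240 costing 20
Shortest 240→213: 240 → 222 → 213 = 26
Total via 240: 20 + 26 = 46 m.

46 m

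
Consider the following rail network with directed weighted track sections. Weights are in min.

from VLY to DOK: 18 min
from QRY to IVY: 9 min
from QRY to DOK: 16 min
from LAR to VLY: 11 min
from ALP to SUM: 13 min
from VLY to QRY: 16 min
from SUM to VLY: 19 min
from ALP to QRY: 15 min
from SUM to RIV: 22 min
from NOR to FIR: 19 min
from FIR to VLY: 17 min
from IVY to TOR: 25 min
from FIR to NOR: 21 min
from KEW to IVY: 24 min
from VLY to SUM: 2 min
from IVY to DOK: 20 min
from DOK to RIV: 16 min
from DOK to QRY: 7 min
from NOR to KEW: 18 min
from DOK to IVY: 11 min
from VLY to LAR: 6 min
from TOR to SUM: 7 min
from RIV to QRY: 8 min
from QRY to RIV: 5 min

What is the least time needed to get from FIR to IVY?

Candidate routes:
FIR → VLY → DOK → IVY: 17+18+11 = 46
FIR → VLY → QRY → IVY: 17+16+9 = 42
FIR → VLY → DOK → QRY → IVY: 17+18+7+9 = 51
FIR → VLY → SUM → RIV → QRY → IVY: 17+2+22+8+9 = 58
The minimum is 42 min via FIR → VLY → QRY → IVY.

42 min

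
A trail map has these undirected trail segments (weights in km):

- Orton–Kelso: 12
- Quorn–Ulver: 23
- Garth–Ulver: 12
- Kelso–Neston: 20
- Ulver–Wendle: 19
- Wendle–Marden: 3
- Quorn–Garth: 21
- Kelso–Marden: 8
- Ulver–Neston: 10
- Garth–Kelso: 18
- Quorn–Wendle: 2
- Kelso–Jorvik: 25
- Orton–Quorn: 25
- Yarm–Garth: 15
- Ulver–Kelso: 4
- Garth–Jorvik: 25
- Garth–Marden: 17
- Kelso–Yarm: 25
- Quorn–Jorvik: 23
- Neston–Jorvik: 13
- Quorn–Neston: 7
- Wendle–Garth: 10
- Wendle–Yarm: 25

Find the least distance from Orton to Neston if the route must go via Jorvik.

50 km

Shortest Orton→Jorvik: Orton → Kelso → Jorvik = 37
Best Jorvik to Neston: Jorvik → Neston costing 13
Total via Jorvik: 37 + 13 = 50 km.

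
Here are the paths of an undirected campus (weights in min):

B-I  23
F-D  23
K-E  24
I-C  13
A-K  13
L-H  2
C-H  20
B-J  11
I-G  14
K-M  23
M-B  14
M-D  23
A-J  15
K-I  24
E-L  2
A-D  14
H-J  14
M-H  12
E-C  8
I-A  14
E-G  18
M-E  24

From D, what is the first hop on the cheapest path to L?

M

Compare a few routes:
D–M–H–L: 23+12+2 = 37
D–A–J–H–L: 14+15+14+2 = 45
The minimum is 37 min via D–M–H–L.
So from D the first move is to M.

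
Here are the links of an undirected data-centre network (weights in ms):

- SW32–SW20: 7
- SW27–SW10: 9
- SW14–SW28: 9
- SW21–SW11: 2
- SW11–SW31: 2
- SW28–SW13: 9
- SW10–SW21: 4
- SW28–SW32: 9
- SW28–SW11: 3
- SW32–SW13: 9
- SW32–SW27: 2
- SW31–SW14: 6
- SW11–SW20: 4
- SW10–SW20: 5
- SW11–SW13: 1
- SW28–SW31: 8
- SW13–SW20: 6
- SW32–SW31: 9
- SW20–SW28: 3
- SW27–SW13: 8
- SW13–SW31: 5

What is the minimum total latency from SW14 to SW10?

14 ms

Settle nodes by increasing distance from SW14:
SW14: 0
SW31: 6  (via SW14)
SW11: 8  (via SW31)
SW28: 9  (via SW14)
SW13: 9  (via SW11)
SW21: 10  (via SW11)
SW20: 12  (via SW11)
SW10: 14  (via SW21)
Shortest route: SW14 → SW31 → SW11 → SW21 → SW10 = 14 ms.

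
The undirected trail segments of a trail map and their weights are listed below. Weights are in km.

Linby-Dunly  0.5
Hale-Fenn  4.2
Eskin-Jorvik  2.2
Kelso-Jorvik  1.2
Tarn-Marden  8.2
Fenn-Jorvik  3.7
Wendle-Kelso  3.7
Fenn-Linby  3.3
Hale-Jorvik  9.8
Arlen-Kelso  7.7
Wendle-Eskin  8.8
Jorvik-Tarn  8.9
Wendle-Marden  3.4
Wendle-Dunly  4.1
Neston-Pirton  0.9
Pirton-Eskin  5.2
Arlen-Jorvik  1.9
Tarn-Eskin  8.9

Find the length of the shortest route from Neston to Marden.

16.6 km

Settle nodes by increasing distance from Neston:
Neston: 0
Pirton: 0.9  (via Neston)
Eskin: 6.1  (via Pirton)
Jorvik: 8.3  (via Eskin)
Kelso: 9.5  (via Jorvik)
Arlen: 10.2  (via Jorvik)
Fenn: 12  (via Jorvik)
Wendle: 13.2  (via Kelso)
Tarn: 15  (via Eskin)
Linby: 15.3  (via Fenn)
Dunly: 15.8  (via Linby)
Hale: 16.2  (via Fenn)
Marden: 16.6  (via Wendle)
Shortest route: Neston → Pirton → Eskin → Jorvik → Kelso → Wendle → Marden = 16.6 km.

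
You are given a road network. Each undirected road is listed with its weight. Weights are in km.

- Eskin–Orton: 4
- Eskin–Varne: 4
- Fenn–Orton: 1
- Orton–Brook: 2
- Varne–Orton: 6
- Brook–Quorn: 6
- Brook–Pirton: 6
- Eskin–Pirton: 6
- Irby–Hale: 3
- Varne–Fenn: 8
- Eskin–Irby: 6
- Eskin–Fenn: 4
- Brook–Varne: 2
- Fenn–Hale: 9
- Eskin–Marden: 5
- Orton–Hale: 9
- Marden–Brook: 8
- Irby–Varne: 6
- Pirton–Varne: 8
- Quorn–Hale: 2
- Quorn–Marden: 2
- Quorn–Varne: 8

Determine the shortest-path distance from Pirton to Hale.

Shortest distances from Pirton:
Pirton: 0
Eskin: 6  (via Pirton)
Brook: 6  (via Pirton)
Varne: 8  (via Pirton)
Orton: 8  (via Brook)
Fenn: 9  (via Orton)
Marden: 11  (via Eskin)
Quorn: 12  (via Brook)
Irby: 12  (via Eskin)
Hale: 14  (via Quorn)
Shortest route: Pirton → Brook → Quorn → Hale = 14 km.

14 km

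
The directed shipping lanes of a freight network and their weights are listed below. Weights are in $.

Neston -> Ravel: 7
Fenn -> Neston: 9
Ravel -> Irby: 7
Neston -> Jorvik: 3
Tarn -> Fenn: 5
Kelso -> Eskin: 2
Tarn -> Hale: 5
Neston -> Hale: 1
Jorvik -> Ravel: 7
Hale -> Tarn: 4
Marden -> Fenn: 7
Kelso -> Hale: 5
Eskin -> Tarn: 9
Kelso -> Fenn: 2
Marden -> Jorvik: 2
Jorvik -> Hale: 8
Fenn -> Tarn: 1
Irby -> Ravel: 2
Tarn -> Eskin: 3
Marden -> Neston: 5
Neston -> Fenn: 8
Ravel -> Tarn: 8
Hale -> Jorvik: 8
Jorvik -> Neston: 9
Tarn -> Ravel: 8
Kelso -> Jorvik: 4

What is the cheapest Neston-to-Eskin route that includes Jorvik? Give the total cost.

$18

Best Neston to Jorvik: Neston–Jorvik costing 3
Shortest Jorvik→Eskin: Jorvik–Hale–Tarn–Eskin = 15
Total via Jorvik: 3 + 15 = $18.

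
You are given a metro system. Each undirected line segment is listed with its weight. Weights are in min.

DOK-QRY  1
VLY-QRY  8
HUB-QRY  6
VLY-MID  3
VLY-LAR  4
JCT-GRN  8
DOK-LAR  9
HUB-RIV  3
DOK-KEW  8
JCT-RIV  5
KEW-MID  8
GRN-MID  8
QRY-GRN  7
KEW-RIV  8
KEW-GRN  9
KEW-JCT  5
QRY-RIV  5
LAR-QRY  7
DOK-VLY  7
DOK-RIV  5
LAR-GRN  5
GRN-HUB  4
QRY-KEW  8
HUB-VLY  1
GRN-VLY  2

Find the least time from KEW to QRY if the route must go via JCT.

15 min

Shortest KEW→JCT: KEW–JCT = 5
Best JCT to QRY: JCT–RIV–QRY costing 10
Total via JCT: 5 + 10 = 15 min.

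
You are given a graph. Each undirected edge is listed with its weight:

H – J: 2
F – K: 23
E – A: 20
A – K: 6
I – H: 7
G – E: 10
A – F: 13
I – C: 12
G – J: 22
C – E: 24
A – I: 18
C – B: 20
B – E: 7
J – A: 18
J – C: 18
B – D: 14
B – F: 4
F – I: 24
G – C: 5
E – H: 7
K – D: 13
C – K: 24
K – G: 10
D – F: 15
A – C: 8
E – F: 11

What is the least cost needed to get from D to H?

28

Enumerating some paths:
D - B - F - E - H: 14+4+11+7 = 36
D - F - B - E - H: 15+4+7+7 = 33
D - F - E - H: 15+11+7 = 33
D - B - E - H: 14+7+7 = 28
The minimum is 28 via D - B - E - H.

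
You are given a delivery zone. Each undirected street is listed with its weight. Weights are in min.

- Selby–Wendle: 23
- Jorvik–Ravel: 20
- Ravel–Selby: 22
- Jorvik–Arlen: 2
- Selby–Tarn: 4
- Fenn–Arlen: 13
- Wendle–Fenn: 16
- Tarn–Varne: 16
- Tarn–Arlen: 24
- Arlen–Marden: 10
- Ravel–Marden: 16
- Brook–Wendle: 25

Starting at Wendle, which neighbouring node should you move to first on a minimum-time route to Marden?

Compare a few routes:
Wendle–Selby–Ravel–Marden: 23+22+16 = 61
Wendle–Fenn–Arlen–Marden: 16+13+10 = 39
Cheapest is Wendle–Fenn–Arlen–Marden at 39 min.
So from Wendle the first move is to Fenn.

Fenn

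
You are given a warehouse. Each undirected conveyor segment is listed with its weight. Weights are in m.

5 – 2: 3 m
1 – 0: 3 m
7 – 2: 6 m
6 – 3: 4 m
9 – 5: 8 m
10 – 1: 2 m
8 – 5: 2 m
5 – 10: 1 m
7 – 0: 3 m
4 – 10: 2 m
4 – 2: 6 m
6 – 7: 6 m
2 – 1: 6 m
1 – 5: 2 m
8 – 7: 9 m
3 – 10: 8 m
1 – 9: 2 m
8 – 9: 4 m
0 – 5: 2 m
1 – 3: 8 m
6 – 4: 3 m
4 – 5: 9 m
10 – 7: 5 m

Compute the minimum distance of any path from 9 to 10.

Settle nodes by increasing distance from 9:
9: 0
1: 2  (via 9)
5: 4  (via 1)
8: 4  (via 9)
10: 4  (via 1)
Shortest route: 9 → 1 → 10 = 4 m.

4 m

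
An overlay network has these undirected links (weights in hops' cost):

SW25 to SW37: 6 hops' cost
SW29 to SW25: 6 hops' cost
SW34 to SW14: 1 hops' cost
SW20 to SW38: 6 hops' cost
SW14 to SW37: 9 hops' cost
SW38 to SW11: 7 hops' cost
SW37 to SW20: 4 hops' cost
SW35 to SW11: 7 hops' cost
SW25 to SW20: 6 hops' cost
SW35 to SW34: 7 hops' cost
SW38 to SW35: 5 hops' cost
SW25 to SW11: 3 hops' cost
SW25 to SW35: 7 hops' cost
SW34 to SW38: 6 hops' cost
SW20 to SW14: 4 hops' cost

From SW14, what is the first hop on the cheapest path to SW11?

SW20

Compare a few routes:
SW14 → SW20 → SW37 → SW25 → SW11: 4+4+6+3 = 17
SW14 → SW34 → SW35 → SW11: 1+7+7 = 15
SW14 → SW34 → SW38 → SW11: 1+6+7 = 14
SW14 → SW20 → SW25 → SW11: 4+6+3 = 13
Cheapest is SW14 → SW20 → SW25 → SW11 at 13 hops' cost.
So from SW14 the first move is to SW20.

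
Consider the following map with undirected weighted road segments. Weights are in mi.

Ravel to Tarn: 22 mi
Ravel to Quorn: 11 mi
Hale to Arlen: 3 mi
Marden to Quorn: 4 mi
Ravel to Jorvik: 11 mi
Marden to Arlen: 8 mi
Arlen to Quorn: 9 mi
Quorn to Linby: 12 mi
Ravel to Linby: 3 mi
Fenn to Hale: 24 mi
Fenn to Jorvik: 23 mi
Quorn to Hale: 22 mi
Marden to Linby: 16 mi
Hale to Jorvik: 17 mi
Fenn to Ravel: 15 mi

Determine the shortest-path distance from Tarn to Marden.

Enumerating some paths:
Tarn - Ravel - Quorn - Arlen - Marden: 22+11+9+8 = 50
Tarn - Ravel - Linby - Marden: 22+3+16 = 41
Tarn - Ravel - Quorn - Marden: 22+11+4 = 37
Tarn - Ravel - Linby - Quorn - Marden: 22+3+12+4 = 41
Cheapest is Tarn - Ravel - Quorn - Marden at 37 mi.

37 mi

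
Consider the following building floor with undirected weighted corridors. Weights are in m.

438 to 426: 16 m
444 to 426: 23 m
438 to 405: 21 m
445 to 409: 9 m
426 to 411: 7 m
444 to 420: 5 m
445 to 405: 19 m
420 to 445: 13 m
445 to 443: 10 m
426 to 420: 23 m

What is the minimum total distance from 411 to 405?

44 m

Enumerating some paths:
411 - 426 - 420 - 445 - 405: 7+23+13+19 = 62
411 - 426 - 438 - 405: 7+16+21 = 44
Cheapest is 411 - 426 - 438 - 405 at 44 m.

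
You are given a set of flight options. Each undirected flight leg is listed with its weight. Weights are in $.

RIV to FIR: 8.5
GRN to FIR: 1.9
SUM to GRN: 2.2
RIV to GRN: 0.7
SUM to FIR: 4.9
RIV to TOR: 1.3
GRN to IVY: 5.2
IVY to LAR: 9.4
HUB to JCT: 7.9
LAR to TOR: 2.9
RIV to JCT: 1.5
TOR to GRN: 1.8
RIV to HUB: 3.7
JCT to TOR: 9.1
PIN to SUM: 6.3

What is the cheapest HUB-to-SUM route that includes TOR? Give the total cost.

Best HUB to TOR: HUB → RIV → TOR costing 5
Best TOR to SUM: TOR → GRN → SUM costing 4
Total via TOR: 5 + 4 = $9.

$9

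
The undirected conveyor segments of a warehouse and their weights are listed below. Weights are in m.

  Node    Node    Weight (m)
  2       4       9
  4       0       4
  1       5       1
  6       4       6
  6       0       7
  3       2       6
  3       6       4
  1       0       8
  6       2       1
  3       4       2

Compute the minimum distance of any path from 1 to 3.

14 m

Shortest distances from 1:
1: 0
5: 1  (via 1)
0: 8  (via 1)
4: 12  (via 0)
3: 14  (via 4)
Shortest route: 1 → 0 → 4 → 3 = 14 m.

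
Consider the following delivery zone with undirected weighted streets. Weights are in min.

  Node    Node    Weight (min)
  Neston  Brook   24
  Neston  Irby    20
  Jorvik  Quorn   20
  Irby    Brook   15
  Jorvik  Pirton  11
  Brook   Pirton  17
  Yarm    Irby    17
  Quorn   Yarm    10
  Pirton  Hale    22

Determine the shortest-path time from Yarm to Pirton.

41 min

Running Dijkstra from Yarm:
Yarm: 0
Quorn: 10  (via Yarm)
Irby: 17  (via Yarm)
Jorvik: 30  (via Quorn)
Brook: 32  (via Irby)
Neston: 37  (via Irby)
Pirton: 41  (via Jorvik)
Shortest route: Yarm → Quorn → Jorvik → Pirton = 41 min.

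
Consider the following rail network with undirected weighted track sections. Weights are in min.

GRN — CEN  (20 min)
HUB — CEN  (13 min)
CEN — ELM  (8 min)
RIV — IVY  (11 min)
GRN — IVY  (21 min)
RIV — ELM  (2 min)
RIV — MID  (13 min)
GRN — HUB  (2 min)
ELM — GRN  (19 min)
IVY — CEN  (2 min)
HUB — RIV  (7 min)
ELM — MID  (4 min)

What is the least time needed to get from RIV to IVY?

11 min

Shortest distances from RIV:
RIV: 0
ELM: 2  (via RIV)
MID: 6  (via ELM)
HUB: 7  (via RIV)
GRN: 9  (via HUB)
CEN: 10  (via ELM)
IVY: 11  (via RIV)
Shortest route: RIV → IVY = 11 min.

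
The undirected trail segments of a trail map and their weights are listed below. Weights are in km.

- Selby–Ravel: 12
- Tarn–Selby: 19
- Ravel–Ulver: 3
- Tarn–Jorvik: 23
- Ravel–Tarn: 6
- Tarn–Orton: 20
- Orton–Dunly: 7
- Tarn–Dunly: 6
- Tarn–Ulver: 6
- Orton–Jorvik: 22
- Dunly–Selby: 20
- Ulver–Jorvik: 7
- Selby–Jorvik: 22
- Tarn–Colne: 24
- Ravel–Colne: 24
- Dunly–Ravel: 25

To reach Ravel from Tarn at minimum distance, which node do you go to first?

Ravel

Candidate routes:
Tarn → Ulver → Ravel: 6+3 = 9
Tarn → Ravel: 6 = 6
The minimum is 6 km via Tarn → Ravel.
So from Tarn the first move is to Ravel.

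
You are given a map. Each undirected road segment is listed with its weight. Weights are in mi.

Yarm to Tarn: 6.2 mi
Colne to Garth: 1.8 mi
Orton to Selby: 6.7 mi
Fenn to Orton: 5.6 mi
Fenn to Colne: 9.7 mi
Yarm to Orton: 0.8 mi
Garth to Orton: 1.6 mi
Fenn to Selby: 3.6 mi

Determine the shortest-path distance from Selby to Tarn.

Settle nodes by increasing distance from Selby:
Selby: 0
Fenn: 3.6  (via Selby)
Orton: 6.7  (via Selby)
Yarm: 7.5  (via Orton)
Garth: 8.3  (via Orton)
Colne: 10.1  (via Garth)
Tarn: 13.7  (via Yarm)
Shortest route: Selby–Orton–Yarm–Tarn = 13.7 mi.

13.7 mi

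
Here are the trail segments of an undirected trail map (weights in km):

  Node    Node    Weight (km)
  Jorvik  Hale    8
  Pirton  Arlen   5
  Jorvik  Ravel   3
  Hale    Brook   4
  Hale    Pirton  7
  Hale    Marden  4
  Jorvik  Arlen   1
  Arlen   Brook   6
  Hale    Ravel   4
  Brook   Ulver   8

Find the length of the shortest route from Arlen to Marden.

12 km

Running Dijkstra from Arlen:
Arlen: 0
Jorvik: 1  (via Arlen)
Ravel: 4  (via Jorvik)
Pirton: 5  (via Arlen)
Brook: 6  (via Arlen)
Hale: 8  (via Ravel)
Marden: 12  (via Hale)
Shortest route: Arlen → Jorvik → Ravel → Hale → Marden = 12 km.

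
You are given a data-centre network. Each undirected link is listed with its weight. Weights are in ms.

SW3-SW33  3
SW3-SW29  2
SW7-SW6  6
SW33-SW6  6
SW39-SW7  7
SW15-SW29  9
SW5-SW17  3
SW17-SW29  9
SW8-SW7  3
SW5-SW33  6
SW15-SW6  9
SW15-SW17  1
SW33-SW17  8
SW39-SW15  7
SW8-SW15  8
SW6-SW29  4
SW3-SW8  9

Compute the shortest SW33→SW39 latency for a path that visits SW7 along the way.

Best SW33 to SW7: SW33 → SW6 → SW7 costing 12
Shortest SW7→SW39: SW7 → SW39 = 7
Total via SW7: 12 + 7 = 19 ms.

19 ms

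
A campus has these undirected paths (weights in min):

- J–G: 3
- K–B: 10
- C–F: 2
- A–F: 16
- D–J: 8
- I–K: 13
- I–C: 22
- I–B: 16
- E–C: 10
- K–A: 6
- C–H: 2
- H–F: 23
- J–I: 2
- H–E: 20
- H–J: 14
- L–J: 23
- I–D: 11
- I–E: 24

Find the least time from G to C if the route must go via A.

42 min

Shortest G→A: G → J → I → K → A = 24
Shortest A→C: A → F → C = 18
Total via A: 24 + 18 = 42 min.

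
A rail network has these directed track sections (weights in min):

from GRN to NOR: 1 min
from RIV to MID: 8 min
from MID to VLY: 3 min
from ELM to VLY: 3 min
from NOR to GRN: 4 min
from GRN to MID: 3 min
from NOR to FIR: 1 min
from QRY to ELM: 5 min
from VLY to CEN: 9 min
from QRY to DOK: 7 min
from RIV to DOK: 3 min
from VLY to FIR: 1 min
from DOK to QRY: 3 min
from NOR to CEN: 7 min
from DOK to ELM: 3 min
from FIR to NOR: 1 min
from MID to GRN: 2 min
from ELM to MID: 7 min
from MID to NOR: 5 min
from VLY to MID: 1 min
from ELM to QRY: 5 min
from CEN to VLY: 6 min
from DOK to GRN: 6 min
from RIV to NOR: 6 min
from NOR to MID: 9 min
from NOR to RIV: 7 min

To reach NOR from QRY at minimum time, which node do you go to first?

ELM

Compare a few routes:
QRY → ELM → VLY → MID → GRN → NOR: 5+3+1+2+1 = 12
QRY → ELM → VLY → FIR → NOR: 5+3+1+1 = 10
QRY → ELM → VLY → MID → NOR: 5+3+1+5 = 14
The minimum is 10 min via QRY → ELM → VLY → FIR → NOR.
So from QRY the first move is to ELM.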